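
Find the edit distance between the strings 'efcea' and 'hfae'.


Building DP table for s1='efcea' (len 5) and s2='hfae' (len 4):
       h  f  a  e
    0  1  2  3  4
  e 1  1  2  3  3
  f 2  2  1  2  3
  c 3  3  2  2  3
  e 4  4  3  3  2
  a 5  5  4  3  3
Edit distance = dp[5][4] = 3

3


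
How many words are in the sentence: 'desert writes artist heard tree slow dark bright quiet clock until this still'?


Counting words by splitting on spaces:
  Word 1: 'desert'
  Word 2: 'writes'
  Word 3: 'artist'
  Word 4: 'heard'
  Word 5: 'tree'
  Word 6: 'slow'
  Word 7: 'dark'
  Word 8: 'bright'
  Word 9: 'quiet'
  Word 10: 'clock'
  Word 11: 'until'
  Word 12: 'this'
  Word 13: 'still'
Total words: 13

13


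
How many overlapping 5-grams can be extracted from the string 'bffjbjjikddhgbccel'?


String 'bffjbjjikddhgbccel' has length L = 18.
Number of overlapping n-grams = L - n + 1
Substituting: 18 - 5 + 1 = 14

14


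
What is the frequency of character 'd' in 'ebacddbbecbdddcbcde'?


Scanning 'ebacddbbecbdddcbcde' for 'd':
  Position 4: 'd' -> MATCH (count: 1)
  Position 5: 'd' -> MATCH (count: 2)
  Position 11: 'd' -> MATCH (count: 3)
  Position 12: 'd' -> MATCH (count: 4)
  Position 13: 'd' -> MATCH (count: 5)
  Position 17: 'd' -> MATCH (count: 6)
Total occurrences of 'd': 6

6


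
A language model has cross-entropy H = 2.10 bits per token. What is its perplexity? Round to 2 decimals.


Perplexity formula: PP = 2^H
H = 2.10
PP = 2^2.10
Decompose: 2^2.10 = 2^2 * 2^0.10
2^2 = 4, 2^0.10 ~ 1.0717735
PP ~ 4 * 1.0717735 = 4.2870940
Rounded to 2 decimals: 4.29

4.29


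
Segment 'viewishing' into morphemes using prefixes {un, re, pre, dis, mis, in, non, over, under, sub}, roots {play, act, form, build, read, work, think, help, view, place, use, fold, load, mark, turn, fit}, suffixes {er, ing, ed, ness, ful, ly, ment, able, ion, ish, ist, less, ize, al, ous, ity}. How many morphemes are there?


Segmenting 'viewishing' against the inventory:
  'view' -> root (morpheme 1)
  'ish' -> suffix (morpheme 2)
  'ing' -> suffix (morpheme 3)
Total morphemes: 3

3


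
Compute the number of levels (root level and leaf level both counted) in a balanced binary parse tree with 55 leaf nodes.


In a balanced binary tree with n leaves the deepest leaf is ceil(log2(n)) edges below the root,
so counting node levels inclusive of root and leaves gives ceil(log2(n)) + 1 levels.
log2(55) = 5.7814
ceil(5.7814) = 6
levels = 6 + 1 = 7

7


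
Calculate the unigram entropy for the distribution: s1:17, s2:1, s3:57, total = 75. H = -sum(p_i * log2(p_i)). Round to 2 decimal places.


Computing entropy H = -sum(p_i * log2(p_i)):
  s1: p = 17/75 = 0.2267, -p*log2(p) = 0.4854
  s2: p = 1/75 = 0.0133, -p*log2(p) = 0.0831
  s3: p = 57/75 = 0.7600, -p*log2(p) = 0.3009
H = sum of terms = 0.8694
Rounded to 2 decimals: 0.87

0.87


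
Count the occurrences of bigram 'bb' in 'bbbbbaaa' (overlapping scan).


Scanning 'bbbbbaaa' for bigram 'bb':
  Position 0: 'bb' -> MATCH
  Position 1: 'bb' -> MATCH
  Position 2: 'bb' -> MATCH
  Position 3: 'bb' -> MATCH
  Position 4: 'ba' -> no
  Position 5: 'aa' -> no
  Position 6: 'aa' -> no
Total matches: 4

4


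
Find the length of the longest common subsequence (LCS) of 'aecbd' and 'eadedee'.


DP table for LCS of 'aecbd' and 'eadedee':
       e  a  d  e  d  e  e
    0  0  0  0  0  0  0  0
  a 0  0  1  1  1  1  1  1
  e 0  1  1  1  2  2  2  2
  c 0  1  1  1  2  2  2  2
  b 0  1  1  1  2  2  2  2
  d 0  1  1  2  2  3  3  3
LCS: 'aed'
LCS length = 3

3


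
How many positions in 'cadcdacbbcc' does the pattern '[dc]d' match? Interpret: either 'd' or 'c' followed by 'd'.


Pattern: [dc]d means either 'd' or 'c' followed by 'd'.
Scanning 'cadcdacbbcc' position-by-position:
  Pos 0: window 'ca' -> no
  Pos 1: window 'ad' -> no
  Pos 2: window 'dc' -> no
  Pos 3: window 'cd' -> MATCH
  Pos 4: window 'da' -> no
  Pos 5: window 'ac' -> no
  Pos 6: window 'cb' -> no
  Pos 7: window 'bb' -> no
  Pos 8: window 'bc' -> no
  Pos 9: window 'cc' -> no
  Pos 10: window 'c' -> no
Total matches: 1

1


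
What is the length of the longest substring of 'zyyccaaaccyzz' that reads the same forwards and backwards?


Scanning 'zyyccaaaccyzz' for palindromic substrings.
Substring at positions 2-10: 'yccaaaccy'.
Check: reverse('yccaaaccy') = 'yccaaaccy' -> palindrome confirmed.
Neighbouring characters ('y' / 'z') break symmetry, so it cannot extend further.
No longer palindromic substring exists; longest length = 9

9


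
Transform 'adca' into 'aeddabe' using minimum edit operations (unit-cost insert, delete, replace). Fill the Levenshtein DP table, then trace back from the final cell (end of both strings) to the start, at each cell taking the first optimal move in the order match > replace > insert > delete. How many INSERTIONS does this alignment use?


Edit distance = 4. Backtracking from cell (4, 7) with preference match > replace > insert > delete,
then listing the resulting alignment 'adca' -> 'aeddabe' left to right:
  Step 1: keep 'a'
  Step 2: insert 'e' [insertion #1]
  Step 3: keep 'd'
  Step 4: replace c->d
  Step 5: keep 'a'
  Step 6: insert 'b' [insertion #2]
  Step 7: insert 'e' [insertion #3]
Total insertions: 3

3


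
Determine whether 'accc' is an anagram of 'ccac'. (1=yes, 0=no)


Sort characters of 'accc': 'accc'
Sort characters of 'ccac': 'accc'
Sorted forms match -> they ARE anagrams
Result: 1

1


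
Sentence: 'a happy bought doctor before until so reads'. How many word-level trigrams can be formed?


Word trigrams from [8] words:
  Trigram 1: (a happy bought)
  Trigram 2: (happy bought doctor)
  Trigram 3: (bought doctor before)
  Trigram 4: (doctor before until)
  Trigram 5: (before until so)
  Trigram 6: (until so reads)
Total word trigrams: 8 - 2 = 6

6


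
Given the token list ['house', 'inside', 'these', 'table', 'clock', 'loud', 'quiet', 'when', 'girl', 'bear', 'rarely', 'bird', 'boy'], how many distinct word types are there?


Listing all tokens and tracking unique types:
  Token 1: 'house' -> NEW (unique so far: 1)
  Token 2: 'inside' -> NEW (unique so far: 2)
  Token 3: 'these' -> NEW (unique so far: 3)
  Token 4: 'table' -> NEW (unique so far: 4)
  Token 5: 'clock' -> NEW (unique so far: 5)
  Token 6: 'loud' -> NEW (unique so far: 6)
  Token 7: 'quiet' -> NEW (unique so far: 7)
  Token 8: 'when' -> NEW (unique so far: 8)
  Token 9: 'girl' -> NEW (unique so far: 9)
  Token 10: 'bear' -> NEW (unique so far: 10)
  Token 11: 'rarely' -> NEW (unique so far: 11)
  Token 12: 'bird' -> NEW (unique so far: 12)
  Token 13: 'boy' -> NEW (unique so far: 13)
Unique types: ('bear', 'bird', 'boy', 'clock', 'girl', 'house', 'inside', 'loud', 'quiet', 'rarely', 'table', 'these', 'when')
Vocabulary size: 13

13


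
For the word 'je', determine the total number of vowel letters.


Scanning each character of 'je':
  Position 1: 'j' -> consonant (running count: 0)
  Position 2: 'e' -> vowel (running count: 1)
Total vowels: 1

1


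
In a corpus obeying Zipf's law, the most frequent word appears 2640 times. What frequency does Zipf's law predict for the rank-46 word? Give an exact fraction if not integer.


Zipf's law: freq(rank) = f1 / rank
f1 = 2640, rank = 46
freq = 2640 / 46
GCD(2640, 46) = 2
Simplified: 1320/23

1320/23


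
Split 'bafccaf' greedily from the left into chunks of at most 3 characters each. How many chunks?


'bafccaf' has 7 characters.
Chunking with max size 3:
  Chunk 1: 'baf' (positions 0-2)
  Chunk 2: 'cca' (positions 3-5)
  Chunk 3: 'f' (positions 6-6)
Total chunks: ceil(7 / 3) = 3

3


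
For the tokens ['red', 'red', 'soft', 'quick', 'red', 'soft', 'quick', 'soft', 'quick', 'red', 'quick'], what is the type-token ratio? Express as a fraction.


Tokens: 11
Unique types: ('quick', 'red', 'soft') = 3
TTR = 3/11
Already in lowest terms.

3/11


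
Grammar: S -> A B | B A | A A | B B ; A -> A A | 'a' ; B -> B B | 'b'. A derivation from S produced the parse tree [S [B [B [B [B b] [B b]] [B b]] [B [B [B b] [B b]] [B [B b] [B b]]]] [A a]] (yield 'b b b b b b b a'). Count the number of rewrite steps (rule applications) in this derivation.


Every bracketed nonterminal node [X ...] in the tree is produced by exactly one rule application.
Reading the tree off as a leftmost derivation:
  Step 1: S  =>  B A   (applied S -> B A)
  Step 2: B A  =>  B B A   (applied B -> B B)
  Step 3: B B A  =>  B B B A   (applied B -> B B)
  Step 4: B B B A  =>  B B B B A   (applied B -> B B)
  Step 5: B B B B A  =>  b B B B A   (applied B -> b)
  Step 6: b B B B A  =>  b b B B A   (applied B -> b)
  Step 7: b b B B A  =>  b b b B A   (applied B -> b)
  Step 8: b b b B A  =>  b b b B B A   (applied B -> B B)
  Step 9: b b b B B A  =>  b b b B B B A   (applied B -> B B)
  Step 10: b b b B B B A  =>  b b b b B B A   (applied B -> b)
  Step 11: b b b b B B A  =>  b b b b b B A   (applied B -> b)
  Step 12: b b b b b B A  =>  b b b b b B B A   (applied B -> B B)
  Step 13: b b b b b B B A  =>  b b b b b b B A   (applied B -> b)
  Step 14: b b b b b b B A  =>  b b b b b b b A   (applied B -> b)
  Step 15: b b b b b b b A  =>  b b b b b b b a   (applied A -> a)
Final yield: b b b b b b b a
Total rewrite steps: 15

15


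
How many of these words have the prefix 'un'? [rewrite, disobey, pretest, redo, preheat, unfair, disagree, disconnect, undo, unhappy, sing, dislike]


Checking each word for prefix 'un':
  'rewrite' -> no (count: 0)
  'disobey' -> no (count: 0)
  'pretest' -> no (count: 0)
  'redo' -> no (count: 0)
  'preheat' -> no (count: 0)
  'unfair' -> YES, starts with 'un' (count: 1)
  'disagree' -> no (count: 1)
  'disconnect' -> no (count: 1)
  'undo' -> YES, starts with 'un' (count: 2)
  'unhappy' -> YES, starts with 'un' (count: 3)
  'sing' -> no (count: 3)
  'dislike' -> no (count: 3)
Total with prefix 'un': 3

3


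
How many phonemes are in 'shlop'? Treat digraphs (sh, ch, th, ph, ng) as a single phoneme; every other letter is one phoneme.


Parsing 'shlop' greedily, digraphs first:
  'sh' -> digraph (1 consonant phoneme) (phonemes so far: 1)
  'l' -> consonant phoneme (phonemes so far: 2)
  'o' -> vowel phoneme (phonemes so far: 3)
  'p' -> consonant phoneme (phonemes so far: 4)
Total phonemes: 4

4


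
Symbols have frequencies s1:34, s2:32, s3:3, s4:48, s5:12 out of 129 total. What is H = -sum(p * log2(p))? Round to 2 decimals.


Computing entropy H = -sum(p_i * log2(p_i)):
  s1: p = 34/129 = 0.2636, -p*log2(p) = 0.5070
  s2: p = 32/129 = 0.2481, -p*log2(p) = 0.4989
  s3: p = 3/129 = 0.0233, -p*log2(p) = 0.1262
  s4: p = 48/129 = 0.3721, -p*log2(p) = 0.5307
  s5: p = 12/129 = 0.0930, -p*log2(p) = 0.3187
H = sum of terms = 1.9815
Rounded to 2 decimals: 1.98

1.98


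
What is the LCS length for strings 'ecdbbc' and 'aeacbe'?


DP table for LCS of 'ecdbbc' and 'aeacbe':
       a  e  a  c  b  e
    0  0  0  0  0  0  0
  e 0  0  1  1  1  1  1
  c 0  0  1  1  2  2  2
  d 0  0  1  1  2  2  2
  b 0  0  1  1  2  3  3
  b 0  0  1  1  2  3  3
  c 0  0  1  1  2  3  3
LCS: 'ecb'
LCS length = 3

3


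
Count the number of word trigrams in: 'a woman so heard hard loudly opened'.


Word trigrams from [7] words:
  Trigram 1: (a woman so)
  Trigram 2: (woman so heard)
  Trigram 3: (so heard hard)
  Trigram 4: (heard hard loudly)
  Trigram 5: (hard loudly opened)
Total word trigrams: 7 - 2 = 5

5


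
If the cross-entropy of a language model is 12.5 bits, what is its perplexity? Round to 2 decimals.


Perplexity formula: PP = 2^H
H = 12.5
PP = 2^12.5
Decompose: 2^12.5 = 2^12 * 2^0.5 = 2^12 * sqrt(2)
2^12 = 4096, sqrt(2) ~ 1.4142136
PP ~ 4096 * 1.4142136 = 5792.6189056
Rounded to 2 decimals: 5792.62

5792.62


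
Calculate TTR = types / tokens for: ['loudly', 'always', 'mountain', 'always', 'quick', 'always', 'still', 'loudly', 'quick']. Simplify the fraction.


Tokens: 9
Unique types: ('always', 'loudly', 'mountain', 'quick', 'still') = 5
TTR = 5/9
Already in lowest terms.

5/9


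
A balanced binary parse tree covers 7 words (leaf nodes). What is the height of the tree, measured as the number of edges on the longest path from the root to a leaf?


In a balanced binary tree with n leaves the deepest leaf is ceil(log2(n)) edges below the root.
log2(7) = 2.8074
ceil(2.8074) = 3
height (edges) = 3

3


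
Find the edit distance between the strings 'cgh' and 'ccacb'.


Building DP table for s1='cgh' (len 3) and s2='ccacb' (len 5):
       c  c  a  c  b
    0  1  2  3  4  5
  c 1  0  1  2  3  4
  g 2  1  1  2  3  4
  h 3  2  2  2  3  4
Edit distance = dp[3][5] = 4

4


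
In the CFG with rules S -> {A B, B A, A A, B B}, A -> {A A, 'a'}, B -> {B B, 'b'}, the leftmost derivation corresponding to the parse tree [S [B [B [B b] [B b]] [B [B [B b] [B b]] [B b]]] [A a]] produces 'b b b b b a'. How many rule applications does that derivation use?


Every bracketed nonterminal node [X ...] in the tree is produced by exactly one rule application.
Reading the tree off as a leftmost derivation:
  Step 1: S  =>  B A   (applied S -> B A)
  Step 2: B A  =>  B B A   (applied B -> B B)
  Step 3: B B A  =>  B B B A   (applied B -> B B)
  Step 4: B B B A  =>  b B B A   (applied B -> b)
  Step 5: b B B A  =>  b b B A   (applied B -> b)
  Step 6: b b B A  =>  b b B B A   (applied B -> B B)
  Step 7: b b B B A  =>  b b B B B A   (applied B -> B B)
  Step 8: b b B B B A  =>  b b b B B A   (applied B -> b)
  Step 9: b b b B B A  =>  b b b b B A   (applied B -> b)
  Step 10: b b b b B A  =>  b b b b b A   (applied B -> b)
  Step 11: b b b b b A  =>  b b b b b a   (applied A -> a)
Final yield: b b b b b a
Total rewrite steps: 11

11


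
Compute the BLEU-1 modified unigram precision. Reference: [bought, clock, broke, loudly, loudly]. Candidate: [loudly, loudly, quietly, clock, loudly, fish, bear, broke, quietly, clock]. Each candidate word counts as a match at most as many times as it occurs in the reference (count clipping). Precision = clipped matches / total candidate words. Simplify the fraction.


Reference word counts: {'bought': 1, 'broke': 1, 'clock': 1, 'loudly': 2}
Checking each candidate word (with clipping):
  'loudly' -> in reference (ref count 2, used 1/2) -> match (matches: 1)
  'loudly' -> in reference (ref count 2, used 2/2) -> match (matches: 2)
  'quietly' -> not in reference -> no match (matches: 2)
  'clock' -> in reference (ref count 1, used 1/1) -> match (matches: 3)
  'loudly' -> ref count 2 already used up (2/2) -> clipped, no match (matches: 3)
  'fish' -> not in reference -> no match (matches: 3)
  'bear' -> not in reference -> no match (matches: 3)
  'broke' -> in reference (ref count 1, used 1/1) -> match (matches: 4)
  'quietly' -> not in reference -> no match (matches: 4)
  'clock' -> ref count 1 already used up (1/1) -> clipped, no match (matches: 4)
Clipped matches: 4, Candidate length: 10
Precision = 4/10 = 2/5

2/5


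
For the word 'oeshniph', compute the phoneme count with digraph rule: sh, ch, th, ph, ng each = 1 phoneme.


Parsing 'oeshniph' greedily, digraphs first:
  'o' -> vowel phoneme (phonemes so far: 1)
  'e' -> vowel phoneme (phonemes so far: 2)
  'sh' -> digraph (1 consonant phoneme) (phonemes so far: 3)
  'n' -> consonant phoneme (phonemes so far: 4)
  'i' -> vowel phoneme (phonemes so far: 5)
  'ph' -> digraph (1 consonant phoneme) (phonemes so far: 6)
Total phonemes: 6

6


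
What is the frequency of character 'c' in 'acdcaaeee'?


Scanning 'acdcaaeee' for 'c':
  Position 1: 'c' -> MATCH (count: 1)
  Position 3: 'c' -> MATCH (count: 2)
Total occurrences of 'c': 2

2


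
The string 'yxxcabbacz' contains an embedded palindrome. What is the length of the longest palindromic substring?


Scanning 'yxxcabbacz' for palindromic substrings.
Substring at positions 3-8: 'cabbac'.
Check: reverse('cabbac') = 'cabbac' -> palindrome confirmed.
Neighbouring characters ('x' / 'z') break symmetry, so it cannot extend further.
No longer palindromic substring exists; longest length = 6

6


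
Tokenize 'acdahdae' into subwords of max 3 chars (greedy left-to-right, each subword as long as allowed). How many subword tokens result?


'acdahdae' has 8 characters.
Chunking with max size 3:
  Chunk 1: 'acd' (positions 0-2)
  Chunk 2: 'ahd' (positions 3-5)
  Chunk 3: 'ae' (positions 6-7)
Total chunks: ceil(8 / 3) = 3

3


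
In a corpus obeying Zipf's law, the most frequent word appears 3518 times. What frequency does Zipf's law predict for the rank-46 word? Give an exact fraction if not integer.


Zipf's law: freq(rank) = f1 / rank
f1 = 3518, rank = 46
freq = 3518 / 46
GCD(3518, 46) = 2
Simplified: 1759/23

1759/23


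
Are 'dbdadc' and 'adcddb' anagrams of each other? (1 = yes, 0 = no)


Sort characters of 'dbdadc': 'abcddd'
Sort characters of 'adcddb': 'abcddd'
Sorted forms match -> they ARE anagrams
Result: 1

1


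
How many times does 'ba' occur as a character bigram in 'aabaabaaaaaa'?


Scanning 'aabaabaaaaaa' for bigram 'ba':
  Position 0: 'aa' -> no
  Position 1: 'ab' -> no
  Position 2: 'ba' -> MATCH
  Position 3: 'aa' -> no
  Position 4: 'ab' -> no
  Position 5: 'ba' -> MATCH
  Position 6: 'aa' -> no
  Position 7: 'aa' -> no
  Position 8: 'aa' -> no
  Position 9: 'aa' -> no
  Position 10: 'aa' -> no
Total matches: 2

2


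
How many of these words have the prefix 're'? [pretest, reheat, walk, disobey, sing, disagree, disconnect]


Checking each word for prefix 're':
  'pretest' -> no (count: 0)
  'reheat' -> YES, starts with 're' (count: 1)
  'walk' -> no (count: 1)
  'disobey' -> no (count: 1)
  'sing' -> no (count: 1)
  'disagree' -> no (count: 1)
  'disconnect' -> no (count: 1)
Total with prefix 're': 1

1


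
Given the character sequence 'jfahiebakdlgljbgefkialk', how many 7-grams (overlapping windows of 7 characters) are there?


String 'jfahiebakdlgljbgefkialk' has length L = 23.
Number of overlapping n-grams = L - n + 1
Substituting: 23 - 7 + 1 = 17

17


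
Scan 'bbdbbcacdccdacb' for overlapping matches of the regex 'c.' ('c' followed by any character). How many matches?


Pattern: c. means 'c' followed by any character.
Scanning 'bbdbbcacdccdacb' position-by-position:
  Pos 0: window 'bb' -> no
  Pos 1: window 'bd' -> no
  Pos 2: window 'db' -> no
  Pos 3: window 'bb' -> no
  Pos 4: window 'bc' -> no
  Pos 5: window 'ca' -> MATCH
  Pos 6: window 'ac' -> no
  Pos 7: window 'cd' -> MATCH
  Pos 8: window 'dc' -> no
  Pos 9: window 'cc' -> MATCH
  Pos 10: window 'cd' -> MATCH
  Pos 11: window 'da' -> no
  Pos 12: window 'ac' -> no
  Pos 13: window 'cb' -> MATCH
  Pos 14: window 'b' -> no
Total matches: 5

5


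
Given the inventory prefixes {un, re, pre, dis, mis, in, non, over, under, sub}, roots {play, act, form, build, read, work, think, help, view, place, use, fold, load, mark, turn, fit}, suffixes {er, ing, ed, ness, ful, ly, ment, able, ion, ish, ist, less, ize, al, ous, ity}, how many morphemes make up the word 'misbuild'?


Segmenting 'misbuild' against the inventory:
  'mis' -> prefix (morpheme 1)
  'build' -> root (morpheme 2)
Total morphemes: 2

2


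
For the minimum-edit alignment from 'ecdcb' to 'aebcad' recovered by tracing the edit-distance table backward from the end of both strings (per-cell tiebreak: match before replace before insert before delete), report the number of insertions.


Edit distance = 5. Backtracking from cell (5, 6) with preference match > replace > insert > delete,
then listing the resulting alignment 'ecdcb' -> 'aebcad' left to right:
  Step 1: insert 'a' [insertion #1]
  Step 2: keep 'e'
  Step 3: replace c->b
  Step 4: replace d->c
  Step 5: replace c->a
  Step 6: replace b->d
Total insertions: 1

1


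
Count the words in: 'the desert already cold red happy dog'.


Counting words by splitting on spaces:
  Word 1: 'the'
  Word 2: 'desert'
  Word 3: 'already'
  Word 4: 'cold'
  Word 5: 'red'
  Word 6: 'happy'
  Word 7: 'dog'
Total words: 7

7


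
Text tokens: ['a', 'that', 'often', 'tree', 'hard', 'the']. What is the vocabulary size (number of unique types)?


Listing all tokens and tracking unique types:
  Token 1: 'a' -> NEW (unique so far: 1)
  Token 2: 'that' -> NEW (unique so far: 2)
  Token 3: 'often' -> NEW (unique so far: 3)
  Token 4: 'tree' -> NEW (unique so far: 4)
  Token 5: 'hard' -> NEW (unique so far: 5)
  Token 6: 'the' -> NEW (unique so far: 6)
Unique types: ('a', 'hard', 'often', 'that', 'the', 'tree')
Vocabulary size: 6

6


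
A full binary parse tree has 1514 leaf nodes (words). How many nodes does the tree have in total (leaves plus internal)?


Leaf nodes (terminals): 1514
Internal nodes = n - 1 = 1514 - 1 = 1513
Total = leaves + internal = 1514 + 1513 = 3027

3027


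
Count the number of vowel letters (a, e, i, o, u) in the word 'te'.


Scanning each character of 'te':
  Position 1: 't' -> consonant (running count: 0)
  Position 2: 'e' -> vowel (running count: 1)
Total vowels: 1

1


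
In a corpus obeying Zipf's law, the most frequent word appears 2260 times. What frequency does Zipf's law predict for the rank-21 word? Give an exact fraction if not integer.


Zipf's law: freq(rank) = f1 / rank
f1 = 2260, rank = 21
freq = 2260 / 21
GCD(2260, 21) = 1
Simplified: 2260/21

2260/21


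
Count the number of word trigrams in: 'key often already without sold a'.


Word trigrams from [6] words:
  Trigram 1: (key often already)
  Trigram 2: (often already without)
  Trigram 3: (already without sold)
  Trigram 4: (without sold a)
Total word trigrams: 6 - 2 = 4

4


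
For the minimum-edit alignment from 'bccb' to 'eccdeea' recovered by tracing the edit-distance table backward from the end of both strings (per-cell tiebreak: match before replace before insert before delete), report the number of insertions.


Edit distance = 5. Backtracking from cell (4, 7) with preference match > replace > insert > delete,
then listing the resulting alignment 'bccb' -> 'eccdeea' left to right:
  Step 1: replace b->e
  Step 2: keep 'c'
  Step 3: keep 'c'
  Step 4: insert 'd' [insertion #1]
  Step 5: insert 'e' [insertion #2]
  Step 6: insert 'e' [insertion #3]
  Step 7: replace b->a
Total insertions: 3

3


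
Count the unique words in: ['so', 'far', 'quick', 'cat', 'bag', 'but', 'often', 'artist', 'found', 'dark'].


Listing all tokens and tracking unique types:
  Token 1: 'so' -> NEW (unique so far: 1)
  Token 2: 'far' -> NEW (unique so far: 2)
  Token 3: 'quick' -> NEW (unique so far: 3)
  Token 4: 'cat' -> NEW (unique so far: 4)
  Token 5: 'bag' -> NEW (unique so far: 5)
  Token 6: 'but' -> NEW (unique so far: 6)
  Token 7: 'often' -> NEW (unique so far: 7)
  Token 8: 'artist' -> NEW (unique so far: 8)
  Token 9: 'found' -> NEW (unique so far: 9)
  Token 10: 'dark' -> NEW (unique so far: 10)
Unique types: ('artist', 'bag', 'but', 'cat', 'dark', 'far', 'found', 'often', 'quick', 'so')
Vocabulary size: 10

10


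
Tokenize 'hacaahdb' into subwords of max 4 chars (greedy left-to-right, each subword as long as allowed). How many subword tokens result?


'hacaahdb' has 8 characters.
Chunking with max size 4:
  Chunk 1: 'haca' (positions 0-3)
  Chunk 2: 'ahdb' (positions 4-7)
Total chunks: ceil(8 / 4) = 2

2


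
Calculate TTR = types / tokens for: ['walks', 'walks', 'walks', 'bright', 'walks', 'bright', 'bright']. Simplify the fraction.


Tokens: 7
Unique types: ('bright', 'walks') = 2
TTR = 2/7
Already in lowest terms.

2/7


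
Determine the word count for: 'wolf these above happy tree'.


Counting words by splitting on spaces:
  Word 1: 'wolf'
  Word 2: 'these'
  Word 3: 'above'
  Word 4: 'happy'
  Word 5: 'tree'
Total words: 5

5


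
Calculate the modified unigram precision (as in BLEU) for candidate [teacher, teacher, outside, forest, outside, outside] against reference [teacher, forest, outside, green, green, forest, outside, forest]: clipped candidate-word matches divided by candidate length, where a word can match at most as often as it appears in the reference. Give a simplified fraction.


Reference word counts: {'forest': 3, 'green': 2, 'outside': 2, 'teacher': 1}
Checking each candidate word (with clipping):
  'teacher' -> in reference (ref count 1, used 1/1) -> match (matches: 1)
  'teacher' -> ref count 1 already used up (1/1) -> clipped, no match (matches: 1)
  'outside' -> in reference (ref count 2, used 1/2) -> match (matches: 2)
  'forest' -> in reference (ref count 3, used 1/3) -> match (matches: 3)
  'outside' -> in reference (ref count 2, used 2/2) -> match (matches: 4)
  'outside' -> ref count 2 already used up (2/2) -> clipped, no match (matches: 4)
Clipped matches: 4, Candidate length: 6
Precision = 4/6 = 2/3

2/3


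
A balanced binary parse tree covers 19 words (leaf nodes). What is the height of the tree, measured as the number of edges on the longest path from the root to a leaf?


In a balanced binary tree with n leaves the deepest leaf is ceil(log2(n)) edges below the root.
log2(19) = 4.2479
ceil(4.2479) = 5
height (edges) = 5

5


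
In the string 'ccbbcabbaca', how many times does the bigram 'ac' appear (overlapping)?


Scanning 'ccbbcabbaca' for bigram 'ac':
  Position 0: 'cc' -> no
  Position 1: 'cb' -> no
  Position 2: 'bb' -> no
  Position 3: 'bc' -> no
  Position 4: 'ca' -> no
  Position 5: 'ab' -> no
  Position 6: 'bb' -> no
  Position 7: 'ba' -> no
  Position 8: 'ac' -> MATCH
  Position 9: 'ca' -> no
Total matches: 1

1


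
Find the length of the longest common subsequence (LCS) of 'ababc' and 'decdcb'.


DP table for LCS of 'ababc' and 'decdcb':
       d  e  c  d  c  b
    0  0  0  0  0  0  0
  a 0  0  0  0  0  0  0
  b 0  0  0  0  0  0  1
  a 0  0  0  0  0  0  1
  b 0  0  0  0  0  0  1
  c 0  0  0  1  1  1  1
LCS: 'b'
LCS length = 1

1


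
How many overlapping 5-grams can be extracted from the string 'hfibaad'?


String 'hfibaad' has length L = 7.
Number of overlapping n-grams = L - n + 1
Substituting: 7 - 5 + 1 = 3

3


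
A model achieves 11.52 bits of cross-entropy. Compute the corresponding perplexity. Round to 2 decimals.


Perplexity formula: PP = 2^H
H = 11.52
PP = 2^11.52
Decompose: 2^11.52 = 2^11 * 2^0.52
2^11 = 2048, 2^0.52 ~ 1.4339552
PP ~ 2048 * 1.4339552 = 2936.7402496
Rounded to 2 decimals: 2936.74

2936.74


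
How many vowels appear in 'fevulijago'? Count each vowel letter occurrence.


Scanning each character of 'fevulijago':
  Position 1: 'f' -> consonant (running count: 0)
  Position 2: 'e' -> vowel (running count: 1)
  Position 3: 'v' -> consonant (running count: 1)
  Position 4: 'u' -> vowel (running count: 2)
  Position 5: 'l' -> consonant (running count: 2)
  Position 6: 'i' -> vowel (running count: 3)
  Position 7: 'j' -> consonant (running count: 3)
  Position 8: 'a' -> vowel (running count: 4)
  Position 9: 'g' -> consonant (running count: 4)
  Position 10: 'o' -> vowel (running count: 5)
Total vowels: 5

5


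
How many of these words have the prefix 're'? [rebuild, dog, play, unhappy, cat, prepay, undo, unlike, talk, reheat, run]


Checking each word for prefix 're':
  'rebuild' -> YES, starts with 're' (count: 1)
  'dog' -> no (count: 1)
  'play' -> no (count: 1)
  'unhappy' -> no (count: 1)
  'cat' -> no (count: 1)
  'prepay' -> no (count: 1)
  'undo' -> no (count: 1)
  'unlike' -> no (count: 1)
  'talk' -> no (count: 1)
  'reheat' -> YES, starts with 're' (count: 2)
  'run' -> no (count: 2)
Total with prefix 're': 2

2


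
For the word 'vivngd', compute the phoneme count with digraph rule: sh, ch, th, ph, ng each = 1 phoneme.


Parsing 'vivngd' greedily, digraphs first:
  'v' -> consonant phoneme (phonemes so far: 1)
  'i' -> vowel phoneme (phonemes so far: 2)
  'v' -> consonant phoneme (phonemes so far: 3)
  'ng' -> digraph (1 consonant phoneme) (phonemes so far: 4)
  'd' -> consonant phoneme (phonemes so far: 5)
Total phonemes: 5

5


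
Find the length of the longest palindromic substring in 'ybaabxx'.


Scanning 'ybaabxx' for palindromic substrings.
Substring at positions 1-4: 'baab'.
Check: reverse('baab') = 'baab' -> palindrome confirmed.
Neighbouring characters ('y' / 'x') break symmetry, so it cannot extend further.
No longer palindromic substring exists; longest length = 4

4


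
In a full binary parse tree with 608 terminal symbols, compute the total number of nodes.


Leaf nodes (terminals): 608
Internal nodes = n - 1 = 608 - 1 = 607
Total = leaves + internal = 608 + 607 = 1215

1215


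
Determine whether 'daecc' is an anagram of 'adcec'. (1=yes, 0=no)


Sort characters of 'daecc': 'accde'
Sort characters of 'adcec': 'accde'
Sorted forms match -> they ARE anagrams
Result: 1

1


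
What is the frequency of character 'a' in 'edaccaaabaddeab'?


Scanning 'edaccaaabaddeab' for 'a':
  Position 2: 'a' -> MATCH (count: 1)
  Position 5: 'a' -> MATCH (count: 2)
  Position 6: 'a' -> MATCH (count: 3)
  Position 7: 'a' -> MATCH (count: 4)
  Position 9: 'a' -> MATCH (count: 5)
  Position 13: 'a' -> MATCH (count: 6)
Total occurrences of 'a': 6

6


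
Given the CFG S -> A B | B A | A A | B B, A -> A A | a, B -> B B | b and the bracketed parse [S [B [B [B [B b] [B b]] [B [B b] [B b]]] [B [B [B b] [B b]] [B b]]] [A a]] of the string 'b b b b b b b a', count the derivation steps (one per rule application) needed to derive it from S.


Every bracketed nonterminal node [X ...] in the tree is produced by exactly one rule application.
Reading the tree off as a leftmost derivation:
  Step 1: S  =>  B A   (applied S -> B A)
  Step 2: B A  =>  B B A   (applied B -> B B)
  Step 3: B B A  =>  B B B A   (applied B -> B B)
  Step 4: B B B A  =>  B B B B A   (applied B -> B B)
  Step 5: B B B B A  =>  b B B B A   (applied B -> b)
  Step 6: b B B B A  =>  b b B B A   (applied B -> b)
  Step 7: b b B B A  =>  b b B B B A   (applied B -> B B)
  Step 8: b b B B B A  =>  b b b B B A   (applied B -> b)
  Step 9: b b b B B A  =>  b b b b B A   (applied B -> b)
  Step 10: b b b b B A  =>  b b b b B B A   (applied B -> B B)
  Step 11: b b b b B B A  =>  b b b b B B B A   (applied B -> B B)
  Step 12: b b b b B B B A  =>  b b b b b B B A   (applied B -> b)
  Step 13: b b b b b B B A  =>  b b b b b b B A   (applied B -> b)
  Step 14: b b b b b b B A  =>  b b b b b b b A   (applied B -> b)
  Step 15: b b b b b b b A  =>  b b b b b b b a   (applied A -> a)
Final yield: b b b b b b b a
Total rewrite steps: 15

15


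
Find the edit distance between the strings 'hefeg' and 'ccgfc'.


Building DP table for s1='hefeg' (len 5) and s2='ccgfc' (len 5):
       c  c  g  f  c
    0  1  2  3  4  5
  h 1  1  2  3  4  5
  e 2  2  2  3  4  5
  f 3  3  3  3  3  4
  e 4  4  4  4  4  4
  g 5  5  5  4  5  5
Edit distance = dp[5][5] = 5

5


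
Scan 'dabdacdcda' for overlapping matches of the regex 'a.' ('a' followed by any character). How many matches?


Pattern: a. means 'a' followed by any character.
Scanning 'dabdacdcda' position-by-position:
  Pos 0: window 'da' -> no
  Pos 1: window 'ab' -> MATCH
  Pos 2: window 'bd' -> no
  Pos 3: window 'da' -> no
  Pos 4: window 'ac' -> MATCH
  Pos 5: window 'cd' -> no
  Pos 6: window 'dc' -> no
  Pos 7: window 'cd' -> no
  Pos 8: window 'da' -> no
  Pos 9: window 'a' -> no
Total matches: 2

2


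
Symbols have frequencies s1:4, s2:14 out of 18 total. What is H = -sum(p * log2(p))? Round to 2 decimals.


Computing entropy H = -sum(p_i * log2(p_i)):
  s1: p = 4/18 = 0.2222, -p*log2(p) = 0.4822
  s2: p = 14/18 = 0.7778, -p*log2(p) = 0.2820
H = sum of terms = 0.7642
Rounded to 2 decimals: 0.76

0.76


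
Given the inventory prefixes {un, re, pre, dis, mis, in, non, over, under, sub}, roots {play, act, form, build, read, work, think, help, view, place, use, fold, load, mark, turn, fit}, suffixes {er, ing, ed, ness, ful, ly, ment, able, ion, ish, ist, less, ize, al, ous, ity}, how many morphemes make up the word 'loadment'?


Segmenting 'loadment' against the inventory:
  'load' -> root (morpheme 1)
  'ment' -> suffix (morpheme 2)
Total morphemes: 2

2


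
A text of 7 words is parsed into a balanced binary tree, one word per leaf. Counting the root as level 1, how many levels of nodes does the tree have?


In a balanced binary tree with n leaves the deepest leaf is ceil(log2(n)) edges below the root,
so counting node levels inclusive of root and leaves gives ceil(log2(n)) + 1 levels.
log2(7) = 2.8074
ceil(2.8074) = 3
levels = 3 + 1 = 4

4


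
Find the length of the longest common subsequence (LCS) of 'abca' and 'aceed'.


DP table for LCS of 'abca' and 'aceed':
       a  c  e  e  d
    0  0  0  0  0  0
  a 0  1  1  1  1  1
  b 0  1  1  1  1  1
  c 0  1  2  2  2  2
  a 0  1  2  2  2  2
LCS: 'ac'
LCS length = 2

2


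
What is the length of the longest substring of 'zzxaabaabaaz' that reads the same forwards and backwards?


Scanning 'zzxaabaabaaz' for palindromic substrings.
Substring at positions 3-10: 'aabaabaa'.
Check: reverse('aabaabaa') = 'aabaabaa' -> palindrome confirmed.
Neighbouring characters ('x' / 'z') break symmetry, so it cannot extend further.
No longer palindromic substring exists; longest length = 8

8


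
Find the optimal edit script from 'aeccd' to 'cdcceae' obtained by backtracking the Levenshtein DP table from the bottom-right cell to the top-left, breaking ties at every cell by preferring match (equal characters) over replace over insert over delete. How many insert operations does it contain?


Edit distance = 5. Backtracking from cell (5, 7) with preference match > replace > insert > delete,
then listing the resulting alignment 'aeccd' -> 'cdcceae' left to right:
  Step 1: replace a->c
  Step 2: replace e->d
  Step 3: keep 'c'
  Step 4: keep 'c'
  Step 5: insert 'e' [insertion #1]
  Step 6: insert 'a' [insertion #2]
  Step 7: replace d->e
Total insertions: 2

2


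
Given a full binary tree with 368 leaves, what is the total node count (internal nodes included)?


Leaf nodes (terminals): 368
Internal nodes = n - 1 = 368 - 1 = 367
Total = leaves + internal = 368 + 367 = 735

735


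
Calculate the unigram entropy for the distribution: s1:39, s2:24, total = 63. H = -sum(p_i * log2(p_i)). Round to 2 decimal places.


Computing entropy H = -sum(p_i * log2(p_i)):
  s1: p = 39/63 = 0.6190, -p*log2(p) = 0.4283
  s2: p = 24/63 = 0.3810, -p*log2(p) = 0.5304
H = sum of terms = 0.9587
Rounded to 2 decimals: 0.96

0.96


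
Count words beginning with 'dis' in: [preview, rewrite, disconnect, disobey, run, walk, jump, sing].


Checking each word for prefix 'dis':
  'preview' -> no (count: 0)
  'rewrite' -> no (count: 0)
  'disconnect' -> YES, starts with 'dis' (count: 1)
  'disobey' -> YES, starts with 'dis' (count: 2)
  'run' -> no (count: 2)
  'walk' -> no (count: 2)
  'jump' -> no (count: 2)
  'sing' -> no (count: 2)
Total with prefix 'dis': 2

2


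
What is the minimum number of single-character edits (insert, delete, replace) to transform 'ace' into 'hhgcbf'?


Building DP table for s1='ace' (len 3) and s2='hhgcbf' (len 6):
       h  h  g  c  b  f
    0  1  2  3  4  5  6
  a 1  1  2  3  4  5  6
  c 2  2  2  3  3  4  5
  e 3  3  3  3  4  4  5
Edit distance = dp[3][6] = 5

5


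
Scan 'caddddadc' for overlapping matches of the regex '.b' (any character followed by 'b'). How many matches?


Pattern: .b means any character followed by 'b'.
Scanning 'caddddadc' position-by-position:
  Pos 0: window 'ca' -> no
  Pos 1: window 'ad' -> no
  Pos 2: window 'dd' -> no
  Pos 3: window 'dd' -> no
  Pos 4: window 'dd' -> no
  Pos 5: window 'da' -> no
  Pos 6: window 'ad' -> no
  Pos 7: window 'dc' -> no
  Pos 8: window 'c' -> no
Total matches: 0

0


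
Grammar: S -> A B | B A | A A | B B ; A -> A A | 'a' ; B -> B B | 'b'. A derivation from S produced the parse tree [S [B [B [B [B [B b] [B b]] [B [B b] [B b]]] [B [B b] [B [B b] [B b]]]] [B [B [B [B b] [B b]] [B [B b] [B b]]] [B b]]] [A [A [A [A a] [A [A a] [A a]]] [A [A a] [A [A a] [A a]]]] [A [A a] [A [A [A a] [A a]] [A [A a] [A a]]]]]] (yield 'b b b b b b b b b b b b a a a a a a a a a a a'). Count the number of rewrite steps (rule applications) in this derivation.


Every bracketed nonterminal node [X ...] in the tree is produced by exactly one rule application.
Reading the tree off as a leftmost derivation:
  Step 1: S  =>  B A   (applied S -> B A)
  Step 2: B A  =>  B B A   (applied B -> B B)
  Step 3: B B A  =>  B B B A   (applied B -> B B)
  Step 4: B B B A  =>  B B B B A   (applied B -> B B)
  Step 5: B B B B A  =>  B B B B B A   (applied B -> B B)
  Step 6: B B B B B A  =>  b B B B B A   (applied B -> b)
  Step 7: b B B B B A  =>  b b B B B A   (applied B -> b)
  Step 8: b b B B B A  =>  b b B B B B A   (applied B -> B B)
  Step 9: b b B B B B A  =>  b b b B B B A   (applied B -> b)
  Step 10: b b b B B B A  =>  b b b b B B A   (applied B -> b)
  Step 11: b b b b B B A  =>  b b b b B B B A   (applied B -> B B)
  Step 12: b b b b B B B A  =>  b b b b b B B A   (applied B -> b)
  Step 13: b b b b b B B A  =>  b b b b b B B B A   (applied B -> B B)
  Step 14: b b b b b B B B A  =>  b b b b b b B B A   (applied B -> b)
  Step 15: b b b b b b B B A  =>  b b b b b b b B A   (applied B -> b)
  Step 16: b b b b b b b B A  =>  b b b b b b b B B A   (applied B -> B B)
  Step 17: b b b b b b b B B A  =>  b b b b b b b B B B A   (applied B -> B B)
  Step 18: b b b b b b b B B B A  =>  b b b b b b b B B B B A   (applied B -> B B)
  Step 19: b b b b b b b B B B B A  =>  b b b b b b b b B B B A   (applied B -> b)
  Step 20: b b b b b b b b B B B A  =>  b b b b b b b b b B B A   (applied B -> b)
  Step 21: b b b b b b b b b B B A  =>  b b b b b b b b b B B B A   (applied B -> B B)
  Step 22: b b b b b b b b b B B B A  =>  b b b b b b b b b b B B A   (applied B -> b)
  Step 23: b b b b b b b b b b B B A  =>  b b b b b b b b b b b B A   (applied B -> b)
  Step 24: b b b b b b b b b b b B A  =>  b b b b b b b b b b b b A   (applied B -> b)
  Step 25: b b b b b b b b b b b b A  =>  b b b b b b b b b b b b A A   (applied A -> A A)
  Step 26: b b b b b b b b b b b b A A  =>  b b b b b b b b b b b b A A A   (applied A -> A A)
  Step 27: b b b b b b b b b b b b A A A  =>  b b b b b b b b b b b b A A A A   (applied A -> A A)
  Step 28: b b b b b b b b b b b b A A A A  =>  b b b b b b b b b b b b a A A A   (applied A -> a)
  Step 29: b b b b b b b b b b b b a A A A  =>  b b b b b b b b b b b b a A A A A   (applied A -> A A)
  Step 30: b b b b b b b b b b b b a A A A A  =>  b b b b b b b b b b b b a a A A A   (applied A -> a)
  Step 31: b b b b b b b b b b b b a a A A A  =>  b b b b b b b b b b b b a a a A A   (applied A -> a)
  Step 32: b b b b b b b b b b b b a a a A A  =>  b b b b b b b b b b b b a a a A A A   (applied A -> A A)
  Step 33: b b b b b b b b b b b b a a a A A A  =>  b b b b b b b b b b b b a a a a A A   (applied A -> a)
  Step 34: b b b b b b b b b b b b a a a a A A  =>  b b b b b b b b b b b b a a a a A A A   (applied A -> A A)
  Step 35: b b b b b b b b b b b b a a a a A A A  =>  b b b b b b b b b b b b a a a a a A A   (applied A -> a)
  Step 36: b b b b b b b b b b b b a a a a a A A  =>  b b b b b b b b b b b b a a a a a a A   (applied A -> a)
  Step 37: b b b b b b b b b b b b a a a a a a A  =>  b b b b b b b b b b b b a a a a a a A A   (applied A -> A A)
  Step 38: b b b b b b b b b b b b a a a a a a A A  =>  b b b b b b b b b b b b a a a a a a a A   (applied A -> a)
  Step 39: b b b b b b b b b b b b a a a a a a a A  =>  b b b b b b b b b b b b a a a a a a a A A   (applied A -> A A)
  Step 40: b b b b b b b b b b b b a a a a a a a A A  =>  b b b b b b b b b b b b a a a a a a a A A A   (applied A -> A A)
  Step 41: b b b b b b b b b b b b a a a a a a a A A A  =>  b b b b b b b b b b b b a a a a a a a a A A   (applied A -> a)
  Step 42: b b b b b b b b b b b b a a a a a a a a A A  =>  b b b b b b b b b b b b a a a a a a a a a A   (applied A -> a)
  Step 43: b b b b b b b b b b b b a a a a a a a a a A  =>  b b b b b b b b b b b b a a a a a a a a a A A   (applied A -> A A)
  Step 44: b b b b b b b b b b b b a a a a a a a a a A A  =>  b b b b b b b b b b b b a a a a a a a a a a A   (applied A -> a)
  Step 45: b b b b b b b b b b b b a a a a a a a a a a A  =>  b b b b b b b b b b b b a a a a a a a a a a a   (applied A -> a)
Final yield: b b b b b b b b b b b b a a a a a a a a a a a
Total rewrite steps: 45

45
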